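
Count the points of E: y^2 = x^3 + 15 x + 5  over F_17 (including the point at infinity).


For each x in F_17, count y with y^2 = x^3 + 15 x + 5 mod 17:
  x = 1: RHS = 4, y in [2, 15]  -> 2 point(s)
  x = 2: RHS = 9, y in [3, 14]  -> 2 point(s)
  x = 3: RHS = 9, y in [3, 14]  -> 2 point(s)
  x = 5: RHS = 1, y in [1, 16]  -> 2 point(s)
  x = 8: RHS = 8, y in [5, 12]  -> 2 point(s)
  x = 9: RHS = 2, y in [6, 11]  -> 2 point(s)
  x = 10: RHS = 16, y in [4, 13]  -> 2 point(s)
  x = 12: RHS = 9, y in [3, 14]  -> 2 point(s)
  x = 13: RHS = 0, y in [0]  -> 1 point(s)
  x = 14: RHS = 1, y in [1, 16]  -> 2 point(s)
  x = 15: RHS = 1, y in [1, 16]  -> 2 point(s)
Affine points: 21. Add the point at infinity: total = 22.

#E(F_17) = 22


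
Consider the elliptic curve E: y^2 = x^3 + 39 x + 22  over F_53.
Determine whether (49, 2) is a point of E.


Check whether y^2 = x^3 + 39 x + 22 (mod 53) for (x, y) = (49, 2).
LHS: y^2 = 2^2 mod 53 = 4
RHS: x^3 + 39 x + 22 = 49^3 + 39*49 + 22 mod 53 = 14
LHS != RHS

No, not on the curve


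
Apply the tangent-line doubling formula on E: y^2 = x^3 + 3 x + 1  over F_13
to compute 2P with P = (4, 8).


Doubling: s = (3 x1^2 + a) / (2 y1)
s = (3*4^2 + 3) / (2*8) mod 13 = 4
x3 = s^2 - 2 x1 mod 13 = 4^2 - 2*4 = 8
y3 = s (x1 - x3) - y1 mod 13 = 4 * (4 - 8) - 8 = 2

2P = (8, 2)


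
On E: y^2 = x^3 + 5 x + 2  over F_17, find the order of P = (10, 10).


Compute successive multiples of P until we hit O:
  1P = (10, 10)
  2P = (16, 9)
  3P = (0, 11)
  4P = (15, 16)
  5P = (5, 13)
  6P = (1, 5)
  7P = (4, 16)
  8P = (4, 1)
  ... (continuing to 15P)
  15P = O

ord(P) = 15


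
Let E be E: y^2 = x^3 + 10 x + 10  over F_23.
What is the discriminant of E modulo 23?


4 a^3 + 27 b^2 = 4*10^3 + 27*10^2 = 4000 + 2700 = 6700
Delta = -16 * (6700) = -107200
Delta mod 23 = 3

Delta = 3 (mod 23)


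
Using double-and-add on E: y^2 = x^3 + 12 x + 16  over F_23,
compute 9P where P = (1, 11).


k = 9 = 1001_2 (binary, LSB first: 1001)
Double-and-add from P = (1, 11):
  bit 0 = 1: acc = O + (1, 11) = (1, 11)
  bit 1 = 0: acc unchanged = (1, 11)
  bit 2 = 0: acc unchanged = (1, 11)
  bit 3 = 1: acc = (1, 11) + (15, 12) = (9, 18)

9P = (9, 18)


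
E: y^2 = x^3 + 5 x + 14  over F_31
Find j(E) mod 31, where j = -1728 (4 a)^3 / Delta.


Delta = -16(4 a^3 + 27 b^2) mod 31 = 18
-1728 * (4 a)^3 = -1728 * (4*5)^3 mod 31 = 16
j = 16 * 18^(-1) mod 31 = 25

j = 25 (mod 31)


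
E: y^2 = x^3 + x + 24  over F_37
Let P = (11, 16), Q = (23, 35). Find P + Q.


P != Q, so use the chord formula.
s = (y2 - y1) / (x2 - x1) = (19) / (12) mod 37 = 17
x3 = s^2 - x1 - x2 mod 37 = 17^2 - 11 - 23 = 33
y3 = s (x1 - x3) - y1 mod 37 = 17 * (11 - 33) - 16 = 17

P + Q = (33, 17)


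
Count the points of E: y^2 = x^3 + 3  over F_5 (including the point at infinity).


For each x in F_5, count y with y^2 = x^3 + 0 x + 3 mod 5:
  x = 1: RHS = 4, y in [2, 3]  -> 2 point(s)
  x = 2: RHS = 1, y in [1, 4]  -> 2 point(s)
  x = 3: RHS = 0, y in [0]  -> 1 point(s)
Affine points: 5. Add the point at infinity: total = 6.

#E(F_5) = 6


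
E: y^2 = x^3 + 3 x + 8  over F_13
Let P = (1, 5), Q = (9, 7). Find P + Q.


P != Q, so use the chord formula.
s = (y2 - y1) / (x2 - x1) = (2) / (8) mod 13 = 10
x3 = s^2 - x1 - x2 mod 13 = 10^2 - 1 - 9 = 12
y3 = s (x1 - x3) - y1 mod 13 = 10 * (1 - 12) - 5 = 2

P + Q = (12, 2)


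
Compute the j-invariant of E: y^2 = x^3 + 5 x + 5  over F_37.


Delta = -16(4 a^3 + 27 b^2) mod 37 = 33
-1728 * (4 a)^3 = -1728 * (4*5)^3 mod 37 = 14
j = 14 * 33^(-1) mod 37 = 15

j = 15 (mod 37)


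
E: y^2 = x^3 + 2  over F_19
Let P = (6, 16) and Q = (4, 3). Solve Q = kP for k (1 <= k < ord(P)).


Enumerate multiples of P until we hit Q = (4, 3):
  1P = (6, 16)
  2P = (8, 1)
  3P = (9, 16)
  4P = (4, 3)
Match found at i = 4.

k = 4


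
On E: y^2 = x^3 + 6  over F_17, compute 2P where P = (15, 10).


Doubling: s = (3 x1^2 + a) / (2 y1)
s = (3*15^2 + 0) / (2*10) mod 17 = 4
x3 = s^2 - 2 x1 mod 17 = 4^2 - 2*15 = 3
y3 = s (x1 - x3) - y1 mod 17 = 4 * (15 - 3) - 10 = 4

2P = (3, 4)


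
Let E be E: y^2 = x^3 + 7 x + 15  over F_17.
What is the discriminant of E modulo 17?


4 a^3 + 27 b^2 = 4*7^3 + 27*15^2 = 1372 + 6075 = 7447
Delta = -16 * (7447) = -119152
Delta mod 17 = 1

Delta = 1 (mod 17)


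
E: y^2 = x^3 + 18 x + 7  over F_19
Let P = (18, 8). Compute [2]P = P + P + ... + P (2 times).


k = 2 = 10_2 (binary, LSB first: 01)
Double-and-add from P = (18, 8):
  bit 0 = 0: acc unchanged = O
  bit 1 = 1: acc = O + (13, 14) = (13, 14)

2P = (13, 14)


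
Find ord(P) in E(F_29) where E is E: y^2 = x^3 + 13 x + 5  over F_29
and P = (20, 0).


Compute successive multiples of P until we hit O:
  1P = (20, 0)
  2P = O

ord(P) = 2


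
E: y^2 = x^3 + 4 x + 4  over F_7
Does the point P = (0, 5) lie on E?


Check whether y^2 = x^3 + 4 x + 4 (mod 7) for (x, y) = (0, 5).
LHS: y^2 = 5^2 mod 7 = 4
RHS: x^3 + 4 x + 4 = 0^3 + 4*0 + 4 mod 7 = 4
LHS = RHS

Yes, on the curve


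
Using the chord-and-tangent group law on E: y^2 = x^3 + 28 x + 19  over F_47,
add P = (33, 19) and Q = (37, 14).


P != Q, so use the chord formula.
s = (y2 - y1) / (x2 - x1) = (42) / (4) mod 47 = 34
x3 = s^2 - x1 - x2 mod 47 = 34^2 - 33 - 37 = 5
y3 = s (x1 - x3) - y1 mod 47 = 34 * (33 - 5) - 19 = 40

P + Q = (5, 40)


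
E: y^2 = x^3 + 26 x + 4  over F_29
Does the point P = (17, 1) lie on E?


Check whether y^2 = x^3 + 26 x + 4 (mod 29) for (x, y) = (17, 1).
LHS: y^2 = 1^2 mod 29 = 1
RHS: x^3 + 26 x + 4 = 17^3 + 26*17 + 4 mod 29 = 23
LHS != RHS

No, not on the curve


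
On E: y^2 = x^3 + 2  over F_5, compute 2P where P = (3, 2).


Doubling: s = (3 x1^2 + a) / (2 y1)
s = (3*3^2 + 0) / (2*2) mod 5 = 3
x3 = s^2 - 2 x1 mod 5 = 3^2 - 2*3 = 3
y3 = s (x1 - x3) - y1 mod 5 = 3 * (3 - 3) - 2 = 3

2P = (3, 3)


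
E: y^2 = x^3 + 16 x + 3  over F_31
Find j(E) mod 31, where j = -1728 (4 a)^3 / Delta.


Delta = -16(4 a^3 + 27 b^2) mod 31 = 10
-1728 * (4 a)^3 = -1728 * (4*16)^3 mod 31 = 2
j = 2 * 10^(-1) mod 31 = 25

j = 25 (mod 31)


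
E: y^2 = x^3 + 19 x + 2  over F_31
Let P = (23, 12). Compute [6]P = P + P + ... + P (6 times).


k = 6 = 110_2 (binary, LSB first: 011)
Double-and-add from P = (23, 12):
  bit 0 = 0: acc unchanged = O
  bit 1 = 1: acc = O + (18, 10) = (18, 10)
  bit 2 = 1: acc = (18, 10) + (5, 25) = (13, 20)

6P = (13, 20)


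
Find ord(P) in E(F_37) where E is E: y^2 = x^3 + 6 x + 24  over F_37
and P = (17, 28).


Compute successive multiples of P until we hit O:
  1P = (17, 28)
  2P = (15, 23)
  3P = (2, 28)
  4P = (18, 9)
  5P = (30, 34)
  6P = (34, 4)
  7P = (20, 35)
  8P = (26, 25)
  ... (continuing to 18P)
  18P = O

ord(P) = 18


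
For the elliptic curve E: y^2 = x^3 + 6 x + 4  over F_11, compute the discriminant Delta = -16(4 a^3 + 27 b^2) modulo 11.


4 a^3 + 27 b^2 = 4*6^3 + 27*4^2 = 864 + 432 = 1296
Delta = -16 * (1296) = -20736
Delta mod 11 = 10

Delta = 10 (mod 11)


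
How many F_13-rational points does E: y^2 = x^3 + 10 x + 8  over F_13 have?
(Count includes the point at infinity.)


For each x in F_13, count y with y^2 = x^3 + 10 x + 8 mod 13:
  x = 2: RHS = 10, y in [6, 7]  -> 2 point(s)
  x = 3: RHS = 0, y in [0]  -> 1 point(s)
  x = 5: RHS = 1, y in [1, 12]  -> 2 point(s)
  x = 10: RHS = 3, y in [4, 9]  -> 2 point(s)
  x = 12: RHS = 10, y in [6, 7]  -> 2 point(s)
Affine points: 9. Add the point at infinity: total = 10.

#E(F_13) = 10


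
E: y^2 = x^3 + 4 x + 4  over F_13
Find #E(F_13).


For each x in F_13, count y with y^2 = x^3 + 4 x + 4 mod 13:
  x = 0: RHS = 4, y in [2, 11]  -> 2 point(s)
  x = 1: RHS = 9, y in [3, 10]  -> 2 point(s)
  x = 3: RHS = 4, y in [2, 11]  -> 2 point(s)
  x = 6: RHS = 10, y in [6, 7]  -> 2 point(s)
  x = 10: RHS = 4, y in [2, 11]  -> 2 point(s)
  x = 11: RHS = 1, y in [1, 12]  -> 2 point(s)
  x = 12: RHS = 12, y in [5, 8]  -> 2 point(s)
Affine points: 14. Add the point at infinity: total = 15.

#E(F_13) = 15


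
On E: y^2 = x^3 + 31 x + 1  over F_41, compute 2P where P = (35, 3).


Doubling: s = (3 x1^2 + a) / (2 y1)
s = (3*35^2 + 31) / (2*3) mod 41 = 30
x3 = s^2 - 2 x1 mod 41 = 30^2 - 2*35 = 10
y3 = s (x1 - x3) - y1 mod 41 = 30 * (35 - 10) - 3 = 9

2P = (10, 9)


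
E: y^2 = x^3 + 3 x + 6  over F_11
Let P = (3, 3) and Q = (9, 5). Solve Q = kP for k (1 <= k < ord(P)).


Enumerate multiples of P until we hit Q = (9, 5):
  1P = (3, 3)
  2P = (8, 5)
  3P = (5, 5)
  4P = (4, 7)
  5P = (9, 6)
  6P = (2, 3)
  7P = (6, 8)
  8P = (6, 3)
  9P = (2, 8)
  10P = (9, 5)
Match found at i = 10.

k = 10


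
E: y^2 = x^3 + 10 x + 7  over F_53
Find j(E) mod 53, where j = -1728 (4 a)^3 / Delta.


Delta = -16(4 a^3 + 27 b^2) mod 53 = 3
-1728 * (4 a)^3 = -1728 * (4*10)^3 mod 53 = 26
j = 26 * 3^(-1) mod 53 = 44

j = 44 (mod 53)


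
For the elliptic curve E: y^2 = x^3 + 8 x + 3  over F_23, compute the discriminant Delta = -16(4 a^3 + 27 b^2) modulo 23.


4 a^3 + 27 b^2 = 4*8^3 + 27*3^2 = 2048 + 243 = 2291
Delta = -16 * (2291) = -36656
Delta mod 23 = 6

Delta = 6 (mod 23)


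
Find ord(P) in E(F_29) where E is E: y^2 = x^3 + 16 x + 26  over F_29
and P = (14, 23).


Compute successive multiples of P until we hit O:
  1P = (14, 23)
  2P = (5, 17)
  3P = (4, 3)
  4P = (15, 4)
  5P = (13, 16)
  6P = (22, 8)
  7P = (16, 17)
  8P = (8, 17)
  ... (continuing to 17P)
  17P = O

ord(P) = 17


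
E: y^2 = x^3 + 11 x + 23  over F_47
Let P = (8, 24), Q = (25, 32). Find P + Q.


P != Q, so use the chord formula.
s = (y2 - y1) / (x2 - x1) = (8) / (17) mod 47 = 6
x3 = s^2 - x1 - x2 mod 47 = 6^2 - 8 - 25 = 3
y3 = s (x1 - x3) - y1 mod 47 = 6 * (8 - 3) - 24 = 6

P + Q = (3, 6)


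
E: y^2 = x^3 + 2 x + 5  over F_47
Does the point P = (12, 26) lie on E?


Check whether y^2 = x^3 + 2 x + 5 (mod 47) for (x, y) = (12, 26).
LHS: y^2 = 26^2 mod 47 = 18
RHS: x^3 + 2 x + 5 = 12^3 + 2*12 + 5 mod 47 = 18
LHS = RHS

Yes, on the curve


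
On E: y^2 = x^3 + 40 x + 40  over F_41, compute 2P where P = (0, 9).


k = 2 = 10_2 (binary, LSB first: 01)
Double-and-add from P = (0, 9):
  bit 0 = 0: acc unchanged = O
  bit 1 = 1: acc = O + (10, 28) = (10, 28)

2P = (10, 28)


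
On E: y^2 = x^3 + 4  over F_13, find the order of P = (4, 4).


Compute successive multiples of P until we hit O:
  1P = (4, 4)
  2P = (2, 8)
  3P = (11, 10)
  4P = (12, 4)
  5P = (10, 9)
  6P = (8, 10)
  7P = (0, 2)
  8P = (6, 8)
  ... (continuing to 21P)
  21P = O

ord(P) = 21


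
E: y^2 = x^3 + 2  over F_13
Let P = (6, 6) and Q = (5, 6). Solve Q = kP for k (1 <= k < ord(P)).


Enumerate multiples of P until we hit Q = (5, 6):
  1P = (6, 6)
  2P = (4, 12)
  3P = (12, 12)
  4P = (9, 4)
  5P = (10, 1)
  6P = (1, 4)
  7P = (2, 6)
  8P = (5, 7)
  9P = (3, 4)
  10P = (3, 9)
  11P = (5, 6)
Match found at i = 11.

k = 11


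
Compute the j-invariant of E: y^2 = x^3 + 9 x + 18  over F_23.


Delta = -16(4 a^3 + 27 b^2) mod 23 = 21
-1728 * (4 a)^3 = -1728 * (4*9)^3 mod 23 = 10
j = 10 * 21^(-1) mod 23 = 18

j = 18 (mod 23)


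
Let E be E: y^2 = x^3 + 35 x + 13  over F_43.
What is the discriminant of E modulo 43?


4 a^3 + 27 b^2 = 4*35^3 + 27*13^2 = 171500 + 4563 = 176063
Delta = -16 * (176063) = -2817008
Delta mod 43 = 8

Delta = 8 (mod 43)


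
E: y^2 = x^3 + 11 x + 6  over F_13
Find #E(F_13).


For each x in F_13, count y with y^2 = x^3 + 11 x + 6 mod 13:
  x = 2: RHS = 10, y in [6, 7]  -> 2 point(s)
  x = 3: RHS = 1, y in [1, 12]  -> 2 point(s)
  x = 4: RHS = 10, y in [6, 7]  -> 2 point(s)
  x = 5: RHS = 4, y in [2, 11]  -> 2 point(s)
  x = 7: RHS = 10, y in [6, 7]  -> 2 point(s)
Affine points: 10. Add the point at infinity: total = 11.

#E(F_13) = 11


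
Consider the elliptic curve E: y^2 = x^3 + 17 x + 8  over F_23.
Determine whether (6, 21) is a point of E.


Check whether y^2 = x^3 + 17 x + 8 (mod 23) for (x, y) = (6, 21).
LHS: y^2 = 21^2 mod 23 = 4
RHS: x^3 + 17 x + 8 = 6^3 + 17*6 + 8 mod 23 = 4
LHS = RHS

Yes, on the curve


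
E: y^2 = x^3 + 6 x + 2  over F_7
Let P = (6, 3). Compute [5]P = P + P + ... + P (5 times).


k = 5 = 101_2 (binary, LSB first: 101)
Double-and-add from P = (6, 3):
  bit 0 = 1: acc = O + (6, 3) = (6, 3)
  bit 1 = 0: acc unchanged = (6, 3)
  bit 2 = 1: acc = (6, 3) + (6, 3) = (6, 4)

5P = (6, 4)


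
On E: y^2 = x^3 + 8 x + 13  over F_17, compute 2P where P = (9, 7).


Doubling: s = (3 x1^2 + a) / (2 y1)
s = (3*9^2 + 8) / (2*7) mod 17 = 7
x3 = s^2 - 2 x1 mod 17 = 7^2 - 2*9 = 14
y3 = s (x1 - x3) - y1 mod 17 = 7 * (9 - 14) - 7 = 9

2P = (14, 9)


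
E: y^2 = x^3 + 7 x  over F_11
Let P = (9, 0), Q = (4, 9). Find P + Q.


P != Q, so use the chord formula.
s = (y2 - y1) / (x2 - x1) = (9) / (6) mod 11 = 7
x3 = s^2 - x1 - x2 mod 11 = 7^2 - 9 - 4 = 3
y3 = s (x1 - x3) - y1 mod 11 = 7 * (9 - 3) - 0 = 9

P + Q = (3, 9)


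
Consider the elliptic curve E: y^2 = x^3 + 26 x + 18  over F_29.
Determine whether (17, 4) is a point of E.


Check whether y^2 = x^3 + 26 x + 18 (mod 29) for (x, y) = (17, 4).
LHS: y^2 = 4^2 mod 29 = 16
RHS: x^3 + 26 x + 18 = 17^3 + 26*17 + 18 mod 29 = 8
LHS != RHS

No, not on the curve


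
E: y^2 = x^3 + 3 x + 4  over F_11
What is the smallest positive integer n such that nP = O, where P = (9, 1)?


Compute successive multiples of P until we hit O:
  1P = (9, 1)
  2P = (8, 1)
  3P = (5, 10)
  4P = (0, 9)
  5P = (7, 7)
  6P = (4, 6)
  7P = (10, 0)
  8P = (4, 5)
  ... (continuing to 14P)
  14P = O

ord(P) = 14


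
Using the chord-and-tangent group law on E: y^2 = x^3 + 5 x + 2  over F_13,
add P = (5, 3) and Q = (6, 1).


P != Q, so use the chord formula.
s = (y2 - y1) / (x2 - x1) = (11) / (1) mod 13 = 11
x3 = s^2 - x1 - x2 mod 13 = 11^2 - 5 - 6 = 6
y3 = s (x1 - x3) - y1 mod 13 = 11 * (5 - 6) - 3 = 12

P + Q = (6, 12)


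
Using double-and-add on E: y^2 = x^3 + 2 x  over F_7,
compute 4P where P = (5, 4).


k = 4 = 100_2 (binary, LSB first: 001)
Double-and-add from P = (5, 4):
  bit 0 = 0: acc unchanged = O
  bit 1 = 0: acc unchanged = O
  bit 2 = 1: acc = O + (0, 0) = (0, 0)

4P = (0, 0)


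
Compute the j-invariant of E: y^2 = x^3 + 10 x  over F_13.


Delta = -16(4 a^3 + 27 b^2) mod 13 = 12
-1728 * (4 a)^3 = -1728 * (4*10)^3 mod 13 = 1
j = 1 * 12^(-1) mod 13 = 12

j = 12 (mod 13)


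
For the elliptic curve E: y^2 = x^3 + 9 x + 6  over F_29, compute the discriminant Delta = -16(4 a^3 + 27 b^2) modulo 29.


4 a^3 + 27 b^2 = 4*9^3 + 27*6^2 = 2916 + 972 = 3888
Delta = -16 * (3888) = -62208
Delta mod 29 = 26

Delta = 26 (mod 29)


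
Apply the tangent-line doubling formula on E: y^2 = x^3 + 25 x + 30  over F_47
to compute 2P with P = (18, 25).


Doubling: s = (3 x1^2 + a) / (2 y1)
s = (3*18^2 + 25) / (2*25) mod 47 = 19
x3 = s^2 - 2 x1 mod 47 = 19^2 - 2*18 = 43
y3 = s (x1 - x3) - y1 mod 47 = 19 * (18 - 43) - 25 = 17

2P = (43, 17)


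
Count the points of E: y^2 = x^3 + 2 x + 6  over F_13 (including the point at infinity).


For each x in F_13, count y with y^2 = x^3 + 2 x + 6 mod 13:
  x = 1: RHS = 9, y in [3, 10]  -> 2 point(s)
  x = 3: RHS = 0, y in [0]  -> 1 point(s)
  x = 4: RHS = 0, y in [0]  -> 1 point(s)
  x = 6: RHS = 0, y in [0]  -> 1 point(s)
  x = 7: RHS = 12, y in [5, 8]  -> 2 point(s)
  x = 8: RHS = 1, y in [1, 12]  -> 2 point(s)
  x = 9: RHS = 12, y in [5, 8]  -> 2 point(s)
  x = 10: RHS = 12, y in [5, 8]  -> 2 point(s)
  x = 12: RHS = 3, y in [4, 9]  -> 2 point(s)
Affine points: 15. Add the point at infinity: total = 16.

#E(F_13) = 16


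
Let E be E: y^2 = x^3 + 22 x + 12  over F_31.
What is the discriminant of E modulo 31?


4 a^3 + 27 b^2 = 4*22^3 + 27*12^2 = 42592 + 3888 = 46480
Delta = -16 * (46480) = -743680
Delta mod 31 = 10

Delta = 10 (mod 31)


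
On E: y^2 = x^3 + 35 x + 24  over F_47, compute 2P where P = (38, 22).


Doubling: s = (3 x1^2 + a) / (2 y1)
s = (3*38^2 + 35) / (2*22) mod 47 = 17
x3 = s^2 - 2 x1 mod 47 = 17^2 - 2*38 = 25
y3 = s (x1 - x3) - y1 mod 47 = 17 * (38 - 25) - 22 = 11

2P = (25, 11)


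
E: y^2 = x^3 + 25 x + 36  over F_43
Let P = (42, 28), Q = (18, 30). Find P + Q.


P != Q, so use the chord formula.
s = (y2 - y1) / (x2 - x1) = (2) / (19) mod 43 = 25
x3 = s^2 - x1 - x2 mod 43 = 25^2 - 42 - 18 = 6
y3 = s (x1 - x3) - y1 mod 43 = 25 * (42 - 6) - 28 = 12

P + Q = (6, 12)


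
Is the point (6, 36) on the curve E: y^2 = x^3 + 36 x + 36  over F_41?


Check whether y^2 = x^3 + 36 x + 36 (mod 41) for (x, y) = (6, 36).
LHS: y^2 = 36^2 mod 41 = 25
RHS: x^3 + 36 x + 36 = 6^3 + 36*6 + 36 mod 41 = 17
LHS != RHS

No, not on the curve


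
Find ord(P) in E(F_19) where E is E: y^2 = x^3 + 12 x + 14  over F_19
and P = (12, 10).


Compute successive multiples of P until we hit O:
  1P = (12, 10)
  2P = (6, 13)
  3P = (6, 6)
  4P = (12, 9)
  5P = O

ord(P) = 5


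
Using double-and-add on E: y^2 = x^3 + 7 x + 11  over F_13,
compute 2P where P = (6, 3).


k = 2 = 10_2 (binary, LSB first: 01)
Double-and-add from P = (6, 3):
  bit 0 = 0: acc unchanged = O
  bit 1 = 1: acc = O + (4, 5) = (4, 5)

2P = (4, 5)


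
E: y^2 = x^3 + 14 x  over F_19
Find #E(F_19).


For each x in F_19, count y with y^2 = x^3 + 14 x + 0 mod 19:
  x = 0: RHS = 0, y in [0]  -> 1 point(s)
  x = 2: RHS = 17, y in [6, 13]  -> 2 point(s)
  x = 4: RHS = 6, y in [5, 14]  -> 2 point(s)
  x = 5: RHS = 5, y in [9, 10]  -> 2 point(s)
  x = 7: RHS = 4, y in [2, 17]  -> 2 point(s)
  x = 8: RHS = 16, y in [4, 15]  -> 2 point(s)
  x = 9: RHS = 0, y in [0]  -> 1 point(s)
  x = 10: RHS = 0, y in [0]  -> 1 point(s)
  x = 13: RHS = 4, y in [2, 17]  -> 2 point(s)
  x = 16: RHS = 7, y in [8, 11]  -> 2 point(s)
  x = 18: RHS = 4, y in [2, 17]  -> 2 point(s)
Affine points: 19. Add the point at infinity: total = 20.

#E(F_19) = 20


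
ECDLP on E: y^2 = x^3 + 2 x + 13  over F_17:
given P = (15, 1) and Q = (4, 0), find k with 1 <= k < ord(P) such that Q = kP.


Enumerate multiples of P until we hit Q = (4, 0):
  1P = (15, 1)
  2P = (2, 5)
  3P = (1, 13)
  4P = (0, 8)
  5P = (10, 8)
  6P = (13, 3)
  7P = (7, 8)
  8P = (4, 0)
Match found at i = 8.

k = 8


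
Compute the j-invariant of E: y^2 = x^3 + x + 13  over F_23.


Delta = -16(4 a^3 + 27 b^2) mod 23 = 22
-1728 * (4 a)^3 = -1728 * (4*1)^3 mod 23 = 15
j = 15 * 22^(-1) mod 23 = 8

j = 8 (mod 23)


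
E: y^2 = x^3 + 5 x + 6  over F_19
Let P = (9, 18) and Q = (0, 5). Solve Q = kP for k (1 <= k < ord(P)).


Enumerate multiples of P until we hit Q = (0, 5):
  1P = (9, 18)
  2P = (6, 9)
  3P = (13, 8)
  4P = (8, 8)
  5P = (7, 2)
  6P = (10, 12)
  7P = (17, 11)
  8P = (0, 5)
Match found at i = 8.

k = 8


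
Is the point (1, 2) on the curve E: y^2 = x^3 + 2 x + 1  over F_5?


Check whether y^2 = x^3 + 2 x + 1 (mod 5) for (x, y) = (1, 2).
LHS: y^2 = 2^2 mod 5 = 4
RHS: x^3 + 2 x + 1 = 1^3 + 2*1 + 1 mod 5 = 4
LHS = RHS

Yes, on the curve


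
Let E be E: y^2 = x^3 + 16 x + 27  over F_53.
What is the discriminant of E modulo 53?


4 a^3 + 27 b^2 = 4*16^3 + 27*27^2 = 16384 + 19683 = 36067
Delta = -16 * (36067) = -577072
Delta mod 53 = 45

Delta = 45 (mod 53)


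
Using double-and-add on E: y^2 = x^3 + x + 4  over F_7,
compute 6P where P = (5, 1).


k = 6 = 110_2 (binary, LSB first: 011)
Double-and-add from P = (5, 1):
  bit 0 = 0: acc unchanged = O
  bit 1 = 1: acc = O + (6, 3) = (6, 3)
  bit 2 = 1: acc = (6, 3) + (4, 3) = (4, 4)

6P = (4, 4)


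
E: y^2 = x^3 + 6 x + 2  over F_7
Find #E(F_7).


For each x in F_7, count y with y^2 = x^3 + 6 x + 2 mod 7:
  x = 0: RHS = 2, y in [3, 4]  -> 2 point(s)
  x = 1: RHS = 2, y in [3, 4]  -> 2 point(s)
  x = 2: RHS = 1, y in [1, 6]  -> 2 point(s)
  x = 6: RHS = 2, y in [3, 4]  -> 2 point(s)
Affine points: 8. Add the point at infinity: total = 9.

#E(F_7) = 9


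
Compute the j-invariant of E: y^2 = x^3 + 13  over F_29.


Delta = -16(4 a^3 + 27 b^2) mod 29 = 14
-1728 * (4 a)^3 = -1728 * (4*0)^3 mod 29 = 0
j = 0 * 14^(-1) mod 29 = 0

j = 0 (mod 29)


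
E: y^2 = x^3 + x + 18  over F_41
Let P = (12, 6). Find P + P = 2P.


Doubling: s = (3 x1^2 + a) / (2 y1)
s = (3*12^2 + 1) / (2*6) mod 41 = 19
x3 = s^2 - 2 x1 mod 41 = 19^2 - 2*12 = 9
y3 = s (x1 - x3) - y1 mod 41 = 19 * (12 - 9) - 6 = 10

2P = (9, 10)


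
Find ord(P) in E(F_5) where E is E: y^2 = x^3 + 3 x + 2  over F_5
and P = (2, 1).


Compute successive multiples of P until we hit O:
  1P = (2, 1)
  2P = (1, 4)
  3P = (1, 1)
  4P = (2, 4)
  5P = O

ord(P) = 5


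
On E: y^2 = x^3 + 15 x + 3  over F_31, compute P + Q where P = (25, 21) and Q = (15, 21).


P != Q, so use the chord formula.
s = (y2 - y1) / (x2 - x1) = (0) / (21) mod 31 = 0
x3 = s^2 - x1 - x2 mod 31 = 0^2 - 25 - 15 = 22
y3 = s (x1 - x3) - y1 mod 31 = 0 * (25 - 22) - 21 = 10

P + Q = (22, 10)


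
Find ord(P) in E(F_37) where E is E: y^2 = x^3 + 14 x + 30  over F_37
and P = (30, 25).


Compute successive multiples of P until we hit O:
  1P = (30, 25)
  2P = (15, 27)
  3P = (18, 3)
  4P = (16, 13)
  5P = (31, 27)
  6P = (17, 1)
  7P = (28, 10)
  8P = (26, 5)
  ... (continuing to 21P)
  21P = O

ord(P) = 21


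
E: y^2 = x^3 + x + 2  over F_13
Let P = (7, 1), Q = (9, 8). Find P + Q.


P != Q, so use the chord formula.
s = (y2 - y1) / (x2 - x1) = (7) / (2) mod 13 = 10
x3 = s^2 - x1 - x2 mod 13 = 10^2 - 7 - 9 = 6
y3 = s (x1 - x3) - y1 mod 13 = 10 * (7 - 6) - 1 = 9

P + Q = (6, 9)


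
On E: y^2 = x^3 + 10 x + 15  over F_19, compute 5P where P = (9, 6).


k = 5 = 101_2 (binary, LSB first: 101)
Double-and-add from P = (9, 6):
  bit 0 = 1: acc = O + (9, 6) = (9, 6)
  bit 1 = 0: acc unchanged = (9, 6)
  bit 2 = 1: acc = (9, 6) + (14, 7) = (12, 1)

5P = (12, 1)


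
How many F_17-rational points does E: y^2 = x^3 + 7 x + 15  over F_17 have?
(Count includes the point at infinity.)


For each x in F_17, count y with y^2 = x^3 + 7 x + 15 mod 17:
  x = 0: RHS = 15, y in [7, 10]  -> 2 point(s)
  x = 6: RHS = 1, y in [1, 16]  -> 2 point(s)
  x = 7: RHS = 16, y in [4, 13]  -> 2 point(s)
  x = 9: RHS = 8, y in [5, 12]  -> 2 point(s)
  x = 12: RHS = 8, y in [5, 12]  -> 2 point(s)
  x = 13: RHS = 8, y in [5, 12]  -> 2 point(s)
  x = 14: RHS = 1, y in [1, 16]  -> 2 point(s)
Affine points: 14. Add the point at infinity: total = 15.

#E(F_17) = 15


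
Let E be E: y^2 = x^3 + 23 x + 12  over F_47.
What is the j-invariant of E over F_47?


Delta = -16(4 a^3 + 27 b^2) mod 47 = 28
-1728 * (4 a)^3 = -1728 * (4*23)^3 mod 47 = 6
j = 6 * 28^(-1) mod 47 = 17

j = 17 (mod 47)


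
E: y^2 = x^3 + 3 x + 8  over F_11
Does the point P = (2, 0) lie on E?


Check whether y^2 = x^3 + 3 x + 8 (mod 11) for (x, y) = (2, 0).
LHS: y^2 = 0^2 mod 11 = 0
RHS: x^3 + 3 x + 8 = 2^3 + 3*2 + 8 mod 11 = 0
LHS = RHS

Yes, on the curve


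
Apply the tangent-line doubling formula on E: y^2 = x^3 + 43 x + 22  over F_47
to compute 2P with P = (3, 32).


Doubling: s = (3 x1^2 + a) / (2 y1)
s = (3*3^2 + 43) / (2*32) mod 47 = 29
x3 = s^2 - 2 x1 mod 47 = 29^2 - 2*3 = 36
y3 = s (x1 - x3) - y1 mod 47 = 29 * (3 - 36) - 32 = 45

2P = (36, 45)


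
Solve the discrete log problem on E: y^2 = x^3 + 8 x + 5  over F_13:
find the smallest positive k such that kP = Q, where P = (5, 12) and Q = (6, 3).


Enumerate multiples of P until we hit Q = (6, 3):
  1P = (5, 12)
  2P = (6, 10)
  3P = (6, 3)
Match found at i = 3.

k = 3


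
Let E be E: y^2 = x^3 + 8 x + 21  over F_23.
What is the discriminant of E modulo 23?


4 a^3 + 27 b^2 = 4*8^3 + 27*21^2 = 2048 + 11907 = 13955
Delta = -16 * (13955) = -223280
Delta mod 23 = 4

Delta = 4 (mod 23)


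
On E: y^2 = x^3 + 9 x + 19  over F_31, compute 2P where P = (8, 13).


Doubling: s = (3 x1^2 + a) / (2 y1)
s = (3*8^2 + 9) / (2*13) mod 31 = 28
x3 = s^2 - 2 x1 mod 31 = 28^2 - 2*8 = 24
y3 = s (x1 - x3) - y1 mod 31 = 28 * (8 - 24) - 13 = 4

2P = (24, 4)


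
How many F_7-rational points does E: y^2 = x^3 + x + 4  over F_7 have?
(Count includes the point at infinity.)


For each x in F_7, count y with y^2 = x^3 + 1 x + 4 mod 7:
  x = 0: RHS = 4, y in [2, 5]  -> 2 point(s)
  x = 2: RHS = 0, y in [0]  -> 1 point(s)
  x = 4: RHS = 2, y in [3, 4]  -> 2 point(s)
  x = 5: RHS = 1, y in [1, 6]  -> 2 point(s)
  x = 6: RHS = 2, y in [3, 4]  -> 2 point(s)
Affine points: 9. Add the point at infinity: total = 10.

#E(F_7) = 10


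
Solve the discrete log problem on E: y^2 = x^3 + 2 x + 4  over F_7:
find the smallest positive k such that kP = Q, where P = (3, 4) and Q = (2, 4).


Enumerate multiples of P until we hit Q = (2, 4):
  1P = (3, 4)
  2P = (2, 4)
Match found at i = 2.

k = 2


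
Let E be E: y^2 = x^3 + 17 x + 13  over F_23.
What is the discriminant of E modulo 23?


4 a^3 + 27 b^2 = 4*17^3 + 27*13^2 = 19652 + 4563 = 24215
Delta = -16 * (24215) = -387440
Delta mod 23 = 18

Delta = 18 (mod 23)


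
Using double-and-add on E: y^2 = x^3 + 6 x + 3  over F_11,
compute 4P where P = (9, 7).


k = 4 = 100_2 (binary, LSB first: 001)
Double-and-add from P = (9, 7):
  bit 0 = 0: acc unchanged = O
  bit 1 = 0: acc unchanged = O
  bit 2 = 1: acc = O + (9, 4) = (9, 4)

4P = (9, 4)


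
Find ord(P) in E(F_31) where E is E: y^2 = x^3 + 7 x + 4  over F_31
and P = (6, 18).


Compute successive multiples of P until we hit O:
  1P = (6, 18)
  2P = (21, 9)
  3P = (18, 14)
  4P = (14, 26)
  5P = (12, 7)
  6P = (0, 2)
  7P = (8, 18)
  8P = (17, 13)
  ... (continuing to 31P)
  31P = O

ord(P) = 31


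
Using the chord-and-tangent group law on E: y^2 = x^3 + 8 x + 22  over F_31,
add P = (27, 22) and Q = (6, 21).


P != Q, so use the chord formula.
s = (y2 - y1) / (x2 - x1) = (30) / (10) mod 31 = 3
x3 = s^2 - x1 - x2 mod 31 = 3^2 - 27 - 6 = 7
y3 = s (x1 - x3) - y1 mod 31 = 3 * (27 - 7) - 22 = 7

P + Q = (7, 7)


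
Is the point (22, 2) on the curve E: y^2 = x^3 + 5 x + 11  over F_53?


Check whether y^2 = x^3 + 5 x + 11 (mod 53) for (x, y) = (22, 2).
LHS: y^2 = 2^2 mod 53 = 4
RHS: x^3 + 5 x + 11 = 22^3 + 5*22 + 11 mod 53 = 10
LHS != RHS

No, not on the curve


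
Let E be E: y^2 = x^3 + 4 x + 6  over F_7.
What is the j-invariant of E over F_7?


Delta = -16(4 a^3 + 27 b^2) mod 7 = 1
-1728 * (4 a)^3 = -1728 * (4*4)^3 mod 7 = 1
j = 1 * 1^(-1) mod 7 = 1

j = 1 (mod 7)


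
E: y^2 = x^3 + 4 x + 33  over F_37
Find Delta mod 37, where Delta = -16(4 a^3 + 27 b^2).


4 a^3 + 27 b^2 = 4*4^3 + 27*33^2 = 256 + 29403 = 29659
Delta = -16 * (29659) = -474544
Delta mod 37 = 18

Delta = 18 (mod 37)


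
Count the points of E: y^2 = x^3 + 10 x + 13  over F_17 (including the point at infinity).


For each x in F_17, count y with y^2 = x^3 + 10 x + 13 mod 17:
  x = 0: RHS = 13, y in [8, 9]  -> 2 point(s)
  x = 3: RHS = 2, y in [6, 11]  -> 2 point(s)
  x = 4: RHS = 15, y in [7, 10]  -> 2 point(s)
  x = 5: RHS = 1, y in [1, 16]  -> 2 point(s)
  x = 6: RHS = 0, y in [0]  -> 1 point(s)
  x = 7: RHS = 1, y in [1, 16]  -> 2 point(s)
  x = 9: RHS = 16, y in [4, 13]  -> 2 point(s)
  x = 10: RHS = 8, y in [5, 12]  -> 2 point(s)
  x = 11: RHS = 9, y in [3, 14]  -> 2 point(s)
  x = 12: RHS = 8, y in [5, 12]  -> 2 point(s)
  x = 15: RHS = 2, y in [6, 11]  -> 2 point(s)
  x = 16: RHS = 2, y in [6, 11]  -> 2 point(s)
Affine points: 23. Add the point at infinity: total = 24.

#E(F_17) = 24


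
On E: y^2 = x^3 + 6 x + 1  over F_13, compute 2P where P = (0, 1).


Doubling: s = (3 x1^2 + a) / (2 y1)
s = (3*0^2 + 6) / (2*1) mod 13 = 3
x3 = s^2 - 2 x1 mod 13 = 3^2 - 2*0 = 9
y3 = s (x1 - x3) - y1 mod 13 = 3 * (0 - 9) - 1 = 11

2P = (9, 11)


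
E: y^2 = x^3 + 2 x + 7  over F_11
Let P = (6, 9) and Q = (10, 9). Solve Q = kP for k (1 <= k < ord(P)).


Enumerate multiples of P until we hit Q = (10, 9):
  1P = (6, 9)
  2P = (10, 2)
  3P = (7, 1)
  4P = (7, 10)
  5P = (10, 9)
Match found at i = 5.

k = 5


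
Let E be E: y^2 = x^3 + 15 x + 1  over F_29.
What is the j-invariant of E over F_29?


Delta = -16(4 a^3 + 27 b^2) mod 29 = 24
-1728 * (4 a)^3 = -1728 * (4*15)^3 mod 29 = 9
j = 9 * 24^(-1) mod 29 = 4

j = 4 (mod 29)


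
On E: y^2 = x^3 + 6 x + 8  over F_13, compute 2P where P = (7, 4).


k = 2 = 10_2 (binary, LSB first: 01)
Double-and-add from P = (7, 4):
  bit 0 = 0: acc unchanged = O
  bit 1 = 1: acc = O + (3, 1) = (3, 1)

2P = (3, 1)


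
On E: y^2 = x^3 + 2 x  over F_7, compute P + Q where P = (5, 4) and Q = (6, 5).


P != Q, so use the chord formula.
s = (y2 - y1) / (x2 - x1) = (1) / (1) mod 7 = 1
x3 = s^2 - x1 - x2 mod 7 = 1^2 - 5 - 6 = 4
y3 = s (x1 - x3) - y1 mod 7 = 1 * (5 - 4) - 4 = 4

P + Q = (4, 4)


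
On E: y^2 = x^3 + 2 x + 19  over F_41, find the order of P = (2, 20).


Compute successive multiples of P until we hit O:
  1P = (2, 20)
  2P = (28, 16)
  3P = (20, 8)
  4P = (24, 22)
  5P = (35, 18)
  6P = (22, 16)
  7P = (40, 4)
  8P = (32, 25)
  ... (continuing to 33P)
  33P = O

ord(P) = 33


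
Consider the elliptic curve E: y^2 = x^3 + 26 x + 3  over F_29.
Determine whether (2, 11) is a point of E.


Check whether y^2 = x^3 + 26 x + 3 (mod 29) for (x, y) = (2, 11).
LHS: y^2 = 11^2 mod 29 = 5
RHS: x^3 + 26 x + 3 = 2^3 + 26*2 + 3 mod 29 = 5
LHS = RHS

Yes, on the curve


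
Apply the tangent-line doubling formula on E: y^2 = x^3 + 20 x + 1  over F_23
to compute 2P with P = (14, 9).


Doubling: s = (3 x1^2 + a) / (2 y1)
s = (3*14^2 + 20) / (2*9) mod 23 = 21
x3 = s^2 - 2 x1 mod 23 = 21^2 - 2*14 = 22
y3 = s (x1 - x3) - y1 mod 23 = 21 * (14 - 22) - 9 = 7

2P = (22, 7)


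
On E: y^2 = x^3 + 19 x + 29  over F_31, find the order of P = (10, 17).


Compute successive multiples of P until we hit O:
  1P = (10, 17)
  2P = (20, 15)
  3P = (6, 7)
  4P = (29, 13)
  5P = (30, 28)
  6P = (23, 27)
  7P = (14, 30)
  8P = (4, 18)
  ... (continuing to 38P)
  38P = O

ord(P) = 38


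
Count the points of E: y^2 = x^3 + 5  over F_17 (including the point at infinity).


For each x in F_17, count y with y^2 = x^3 + 0 x + 5 mod 17:
  x = 2: RHS = 13, y in [8, 9]  -> 2 point(s)
  x = 3: RHS = 15, y in [7, 10]  -> 2 point(s)
  x = 4: RHS = 1, y in [1, 16]  -> 2 point(s)
  x = 6: RHS = 0, y in [0]  -> 1 point(s)
  x = 7: RHS = 8, y in [5, 12]  -> 2 point(s)
  x = 10: RHS = 2, y in [6, 11]  -> 2 point(s)
  x = 12: RHS = 16, y in [4, 13]  -> 2 point(s)
  x = 13: RHS = 9, y in [3, 14]  -> 2 point(s)
  x = 16: RHS = 4, y in [2, 15]  -> 2 point(s)
Affine points: 17. Add the point at infinity: total = 18.

#E(F_17) = 18


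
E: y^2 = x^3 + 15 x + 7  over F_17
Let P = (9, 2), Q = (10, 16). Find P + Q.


P != Q, so use the chord formula.
s = (y2 - y1) / (x2 - x1) = (14) / (1) mod 17 = 14
x3 = s^2 - x1 - x2 mod 17 = 14^2 - 9 - 10 = 7
y3 = s (x1 - x3) - y1 mod 17 = 14 * (9 - 7) - 2 = 9

P + Q = (7, 9)


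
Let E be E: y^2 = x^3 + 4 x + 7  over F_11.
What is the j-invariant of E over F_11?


Delta = -16(4 a^3 + 27 b^2) mod 11 = 3
-1728 * (4 a)^3 = -1728 * (4*4)^3 mod 11 = 7
j = 7 * 3^(-1) mod 11 = 6

j = 6 (mod 11)


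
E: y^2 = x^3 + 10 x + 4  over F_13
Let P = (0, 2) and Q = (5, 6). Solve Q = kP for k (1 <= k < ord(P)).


Enumerate multiples of P until we hit Q = (5, 6):
  1P = (0, 2)
  2P = (3, 10)
  3P = (7, 1)
  4P = (10, 5)
  5P = (4, 2)
  6P = (9, 11)
  7P = (5, 6)
Match found at i = 7.

k = 7


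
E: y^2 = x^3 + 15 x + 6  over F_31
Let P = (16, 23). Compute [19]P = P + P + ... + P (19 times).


k = 19 = 10011_2 (binary, LSB first: 11001)
Double-and-add from P = (16, 23):
  bit 0 = 1: acc = O + (16, 23) = (16, 23)
  bit 1 = 1: acc = (16, 23) + (7, 19) = (17, 11)
  bit 2 = 0: acc unchanged = (17, 11)
  bit 3 = 0: acc unchanged = (17, 11)
  bit 4 = 1: acc = (17, 11) + (10, 28) = (8, 7)

19P = (8, 7)


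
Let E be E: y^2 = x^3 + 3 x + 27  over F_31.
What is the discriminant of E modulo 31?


4 a^3 + 27 b^2 = 4*3^3 + 27*27^2 = 108 + 19683 = 19791
Delta = -16 * (19791) = -316656
Delta mod 31 = 9

Delta = 9 (mod 31)


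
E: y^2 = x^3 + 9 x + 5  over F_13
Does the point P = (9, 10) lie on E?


Check whether y^2 = x^3 + 9 x + 5 (mod 13) for (x, y) = (9, 10).
LHS: y^2 = 10^2 mod 13 = 9
RHS: x^3 + 9 x + 5 = 9^3 + 9*9 + 5 mod 13 = 9
LHS = RHS

Yes, on the curve


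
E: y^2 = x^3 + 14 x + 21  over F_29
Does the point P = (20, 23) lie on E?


Check whether y^2 = x^3 + 14 x + 21 (mod 29) for (x, y) = (20, 23).
LHS: y^2 = 23^2 mod 29 = 7
RHS: x^3 + 14 x + 21 = 20^3 + 14*20 + 21 mod 29 = 7
LHS = RHS

Yes, on the curve


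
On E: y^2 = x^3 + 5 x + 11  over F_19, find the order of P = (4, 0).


Compute successive multiples of P until we hit O:
  1P = (4, 0)
  2P = O

ord(P) = 2


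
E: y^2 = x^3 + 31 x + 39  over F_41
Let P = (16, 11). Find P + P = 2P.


Doubling: s = (3 x1^2 + a) / (2 y1)
s = (3*16^2 + 31) / (2*11) mod 41 = 27
x3 = s^2 - 2 x1 mod 41 = 27^2 - 2*16 = 0
y3 = s (x1 - x3) - y1 mod 41 = 27 * (16 - 0) - 11 = 11

2P = (0, 11)


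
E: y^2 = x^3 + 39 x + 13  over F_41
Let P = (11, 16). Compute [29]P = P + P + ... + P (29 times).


k = 29 = 11101_2 (binary, LSB first: 10111)
Double-and-add from P = (11, 16):
  bit 0 = 1: acc = O + (11, 16) = (11, 16)
  bit 1 = 0: acc unchanged = (11, 16)
  bit 2 = 1: acc = (11, 16) + (10, 38) = (12, 6)
  bit 3 = 1: acc = (12, 6) + (5, 28) = (23, 11)
  bit 4 = 1: acc = (23, 11) + (33, 38) = (5, 13)

29P = (5, 13)


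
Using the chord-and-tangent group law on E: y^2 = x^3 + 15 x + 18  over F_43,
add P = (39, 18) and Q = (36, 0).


P != Q, so use the chord formula.
s = (y2 - y1) / (x2 - x1) = (25) / (40) mod 43 = 6
x3 = s^2 - x1 - x2 mod 43 = 6^2 - 39 - 36 = 4
y3 = s (x1 - x3) - y1 mod 43 = 6 * (39 - 4) - 18 = 20

P + Q = (4, 20)


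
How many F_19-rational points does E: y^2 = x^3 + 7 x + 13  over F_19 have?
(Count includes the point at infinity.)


For each x in F_19, count y with y^2 = x^3 + 7 x + 13 mod 19:
  x = 2: RHS = 16, y in [4, 15]  -> 2 point(s)
  x = 3: RHS = 4, y in [2, 17]  -> 2 point(s)
  x = 6: RHS = 5, y in [9, 10]  -> 2 point(s)
  x = 7: RHS = 6, y in [5, 14]  -> 2 point(s)
  x = 8: RHS = 11, y in [7, 12]  -> 2 point(s)
  x = 9: RHS = 7, y in [8, 11]  -> 2 point(s)
  x = 10: RHS = 0, y in [0]  -> 1 point(s)
  x = 12: RHS = 1, y in [1, 18]  -> 2 point(s)
  x = 14: RHS = 5, y in [9, 10]  -> 2 point(s)
  x = 15: RHS = 16, y in [4, 15]  -> 2 point(s)
  x = 18: RHS = 5, y in [9, 10]  -> 2 point(s)
Affine points: 21. Add the point at infinity: total = 22.

#E(F_19) = 22


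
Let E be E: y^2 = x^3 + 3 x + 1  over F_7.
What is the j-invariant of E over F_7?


Delta = -16(4 a^3 + 27 b^2) mod 7 = 3
-1728 * (4 a)^3 = -1728 * (4*3)^3 mod 7 = 6
j = 6 * 3^(-1) mod 7 = 2

j = 2 (mod 7)


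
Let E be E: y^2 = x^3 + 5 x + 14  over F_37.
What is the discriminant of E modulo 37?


4 a^3 + 27 b^2 = 4*5^3 + 27*14^2 = 500 + 5292 = 5792
Delta = -16 * (5792) = -92672
Delta mod 37 = 13

Delta = 13 (mod 37)


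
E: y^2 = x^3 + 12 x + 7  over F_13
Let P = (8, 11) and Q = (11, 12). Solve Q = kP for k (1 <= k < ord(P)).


Enumerate multiples of P until we hit Q = (11, 12):
  1P = (8, 11)
  2P = (11, 12)
Match found at i = 2.

k = 2


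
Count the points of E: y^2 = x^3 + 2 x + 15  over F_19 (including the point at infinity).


For each x in F_19, count y with y^2 = x^3 + 2 x + 15 mod 19:
  x = 4: RHS = 11, y in [7, 12]  -> 2 point(s)
  x = 5: RHS = 17, y in [6, 13]  -> 2 point(s)
  x = 7: RHS = 11, y in [7, 12]  -> 2 point(s)
  x = 8: RHS = 11, y in [7, 12]  -> 2 point(s)
  x = 10: RHS = 9, y in [3, 16]  -> 2 point(s)
  x = 11: RHS = 0, y in [0]  -> 1 point(s)
  x = 12: RHS = 0, y in [0]  -> 1 point(s)
  x = 15: RHS = 0, y in [0]  -> 1 point(s)
  x = 16: RHS = 1, y in [1, 18]  -> 2 point(s)
Affine points: 15. Add the point at infinity: total = 16.

#E(F_19) = 16


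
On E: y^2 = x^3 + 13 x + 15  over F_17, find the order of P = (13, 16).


Compute successive multiples of P until we hit O:
  1P = (13, 16)
  2P = (16, 16)
  3P = (5, 1)
  4P = (15, 10)
  5P = (15, 7)
  6P = (5, 16)
  7P = (16, 1)
  8P = (13, 1)
  ... (continuing to 9P)
  9P = O

ord(P) = 9


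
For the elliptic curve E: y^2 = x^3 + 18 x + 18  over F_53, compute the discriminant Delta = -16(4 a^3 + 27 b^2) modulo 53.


4 a^3 + 27 b^2 = 4*18^3 + 27*18^2 = 23328 + 8748 = 32076
Delta = -16 * (32076) = -513216
Delta mod 53 = 36

Delta = 36 (mod 53)


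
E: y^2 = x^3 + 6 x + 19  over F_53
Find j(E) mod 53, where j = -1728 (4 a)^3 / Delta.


Delta = -16(4 a^3 + 27 b^2) mod 53 = 36
-1728 * (4 a)^3 = -1728 * (4*6)^3 mod 53 = 23
j = 23 * 36^(-1) mod 53 = 8

j = 8 (mod 53)


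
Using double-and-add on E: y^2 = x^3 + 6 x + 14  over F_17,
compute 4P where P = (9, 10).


k = 4 = 100_2 (binary, LSB first: 001)
Double-and-add from P = (9, 10):
  bit 0 = 0: acc unchanged = O
  bit 1 = 0: acc unchanged = O
  bit 2 = 1: acc = O + (2, 0) = (2, 0)

4P = (2, 0)


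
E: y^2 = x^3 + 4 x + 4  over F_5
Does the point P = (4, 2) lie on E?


Check whether y^2 = x^3 + 4 x + 4 (mod 5) for (x, y) = (4, 2).
LHS: y^2 = 2^2 mod 5 = 4
RHS: x^3 + 4 x + 4 = 4^3 + 4*4 + 4 mod 5 = 4
LHS = RHS

Yes, on the curve


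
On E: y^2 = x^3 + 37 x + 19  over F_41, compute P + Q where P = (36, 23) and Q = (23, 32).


P != Q, so use the chord formula.
s = (y2 - y1) / (x2 - x1) = (9) / (28) mod 41 = 34
x3 = s^2 - x1 - x2 mod 41 = 34^2 - 36 - 23 = 31
y3 = s (x1 - x3) - y1 mod 41 = 34 * (36 - 31) - 23 = 24

P + Q = (31, 24)


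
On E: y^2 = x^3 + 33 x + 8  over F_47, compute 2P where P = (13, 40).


Doubling: s = (3 x1^2 + a) / (2 y1)
s = (3*13^2 + 33) / (2*40) mod 47 = 42
x3 = s^2 - 2 x1 mod 47 = 42^2 - 2*13 = 46
y3 = s (x1 - x3) - y1 mod 47 = 42 * (13 - 46) - 40 = 31

2P = (46, 31)


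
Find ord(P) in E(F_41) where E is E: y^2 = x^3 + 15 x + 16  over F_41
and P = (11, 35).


Compute successive multiples of P until we hit O:
  1P = (11, 35)
  2P = (17, 31)
  3P = (18, 38)
  4P = (8, 19)
  5P = (14, 31)
  6P = (36, 12)
  7P = (10, 10)
  8P = (30, 23)
  ... (continuing to 32P)
  32P = O

ord(P) = 32


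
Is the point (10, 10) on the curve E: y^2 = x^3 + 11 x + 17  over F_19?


Check whether y^2 = x^3 + 11 x + 17 (mod 19) for (x, y) = (10, 10).
LHS: y^2 = 10^2 mod 19 = 5
RHS: x^3 + 11 x + 17 = 10^3 + 11*10 + 17 mod 19 = 6
LHS != RHS

No, not on the curve


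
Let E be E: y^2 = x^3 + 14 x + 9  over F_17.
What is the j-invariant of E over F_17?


Delta = -16(4 a^3 + 27 b^2) mod 17 = 5
-1728 * (4 a)^3 = -1728 * (4*14)^3 mod 17 = 2
j = 2 * 5^(-1) mod 17 = 14

j = 14 (mod 17)


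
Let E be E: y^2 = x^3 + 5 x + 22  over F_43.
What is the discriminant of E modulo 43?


4 a^3 + 27 b^2 = 4*5^3 + 27*22^2 = 500 + 13068 = 13568
Delta = -16 * (13568) = -217088
Delta mod 43 = 19

Delta = 19 (mod 43)


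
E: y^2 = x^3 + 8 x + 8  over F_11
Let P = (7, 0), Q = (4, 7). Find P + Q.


P != Q, so use the chord formula.
s = (y2 - y1) / (x2 - x1) = (7) / (8) mod 11 = 5
x3 = s^2 - x1 - x2 mod 11 = 5^2 - 7 - 4 = 3
y3 = s (x1 - x3) - y1 mod 11 = 5 * (7 - 3) - 0 = 9

P + Q = (3, 9)


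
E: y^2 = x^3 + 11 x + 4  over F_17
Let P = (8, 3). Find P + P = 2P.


Doubling: s = (3 x1^2 + a) / (2 y1)
s = (3*8^2 + 11) / (2*3) mod 17 = 14
x3 = s^2 - 2 x1 mod 17 = 14^2 - 2*8 = 10
y3 = s (x1 - x3) - y1 mod 17 = 14 * (8 - 10) - 3 = 3

2P = (10, 3)


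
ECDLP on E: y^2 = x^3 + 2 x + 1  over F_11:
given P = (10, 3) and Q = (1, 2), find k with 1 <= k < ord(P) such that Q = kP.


Enumerate multiples of P until we hit Q = (1, 2):
  1P = (10, 3)
  2P = (3, 1)
  3P = (1, 9)
  4P = (9, 0)
  5P = (1, 2)
Match found at i = 5.

k = 5


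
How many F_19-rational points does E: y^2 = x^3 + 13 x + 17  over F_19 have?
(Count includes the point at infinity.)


For each x in F_19, count y with y^2 = x^3 + 13 x + 17 mod 19:
  x = 0: RHS = 17, y in [6, 13]  -> 2 point(s)
  x = 3: RHS = 7, y in [8, 11]  -> 2 point(s)
  x = 4: RHS = 0, y in [0]  -> 1 point(s)
  x = 5: RHS = 17, y in [6, 13]  -> 2 point(s)
  x = 6: RHS = 7, y in [8, 11]  -> 2 point(s)
  x = 8: RHS = 6, y in [5, 14]  -> 2 point(s)
  x = 10: RHS = 7, y in [8, 11]  -> 2 point(s)
  x = 11: RHS = 9, y in [3, 16]  -> 2 point(s)
  x = 12: RHS = 1, y in [1, 18]  -> 2 point(s)
  x = 14: RHS = 17, y in [6, 13]  -> 2 point(s)
Affine points: 19. Add the point at infinity: total = 20.

#E(F_19) = 20


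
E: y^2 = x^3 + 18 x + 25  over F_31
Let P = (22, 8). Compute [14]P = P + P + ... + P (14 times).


k = 14 = 1110_2 (binary, LSB first: 0111)
Double-and-add from P = (22, 8):
  bit 0 = 0: acc unchanged = O
  bit 1 = 1: acc = O + (12, 4) = (12, 4)
  bit 2 = 1: acc = (12, 4) + (11, 29) = (13, 21)
  bit 3 = 1: acc = (13, 21) + (16, 21) = (2, 10)

14P = (2, 10)
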